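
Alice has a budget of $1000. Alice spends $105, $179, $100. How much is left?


Add up expenses:
$105 + $179 + $100 = $384
Subtract from budget:
$1000 - $384 = $616

$616


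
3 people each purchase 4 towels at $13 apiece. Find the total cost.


Cost per person:
4 x $13 = $52
Group total:
3 x $52 = $156

$156


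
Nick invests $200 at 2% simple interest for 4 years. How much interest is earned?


Use the formula I = P x R x T / 100
P x R x T = 200 x 2 x 4 = 1600
I = 1600 / 100 = $16

$16


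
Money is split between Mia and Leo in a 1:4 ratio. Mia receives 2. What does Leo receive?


Find the multiplier:
2 / 1 = 2
Apply to Leo's share:
4 x 2 = 8

8


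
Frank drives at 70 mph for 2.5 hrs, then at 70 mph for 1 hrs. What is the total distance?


Leg 1 distance:
70 x 2.5 = 175 miles
Leg 2 distance:
70 x 1 = 70 miles
Total distance:
175 + 70 = 245 miles

245 miles


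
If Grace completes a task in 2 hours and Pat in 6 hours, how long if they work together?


Grace's rate: 1/2 of the job per hour
Pat's rate: 1/6 of the job per hour
Combined rate: 1/2 + 1/6 = 2/3 per hour
Time = 1 / (2/3) = 3/2 = 1.5 hours

1.5 hours


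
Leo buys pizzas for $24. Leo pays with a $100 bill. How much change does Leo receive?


Start with the amount paid:
$100
Subtract the price:
$100 - $24 = $76

$76


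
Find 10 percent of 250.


Convert percentage to decimal:
10% = 0.1
Multiply:
250 x 0.1 = 25

25


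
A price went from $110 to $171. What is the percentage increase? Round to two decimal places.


Find the absolute change:
|171 - 110| = 61
Divide by original and multiply by 100:
61 / 110 x 100 = 55.4545...% ≈ 55.45%

55.45%


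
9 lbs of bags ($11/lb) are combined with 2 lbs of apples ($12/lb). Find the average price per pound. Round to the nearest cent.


Cost of bags:
9 x $11 = $99
Cost of apples:
2 x $12 = $24
Total cost: $99 + $24 = $123
Total weight: 11 lbs
Average: $123 / 11 = $11.1818... ≈ $11.18/lb

$11.18/lb


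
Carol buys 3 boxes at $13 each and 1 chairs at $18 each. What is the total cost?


Cost of boxes:
3 x $13 = $39
Cost of chairs:
1 x $18 = $18
Add both:
$39 + $18 = $57

$57


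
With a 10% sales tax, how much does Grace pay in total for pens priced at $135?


Calculate the tax:
10% of $135 = $13.50
Add tax to price:
$135 + $13.50 = $148.50

$148.50


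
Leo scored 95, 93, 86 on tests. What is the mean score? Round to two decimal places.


Add the scores:
95 + 93 + 86 = 274
Divide by the number of tests:
274 / 3 = 91.3333... ≈ 91.33

91.33


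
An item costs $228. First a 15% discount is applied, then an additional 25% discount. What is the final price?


First discount:
15% of $228 = $34.20
Price after first discount:
$228 - $34.20 = $193.80
Second discount:
25% of $193.80 = $48.45
Final price:
$193.80 - $48.45 = $145.35

$145.35


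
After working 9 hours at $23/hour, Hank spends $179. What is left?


Calculate earnings:
9 x $23 = $207
Subtract spending:
$207 - $179 = $28

$28


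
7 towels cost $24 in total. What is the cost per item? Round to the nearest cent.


Total cost: $24
Number of items: 7
Unit price: $24 / 7 = $3.4285... ≈ $3.43

$3.43


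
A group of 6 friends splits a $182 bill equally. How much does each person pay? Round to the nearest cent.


Total bill: $182
Number of people: 6
Each pays: $182 / 6 = $30.3333... ≈ $30.33

$30.33


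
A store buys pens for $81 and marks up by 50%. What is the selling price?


Calculate the markup amount:
50% of $81 = $40.50
Add to cost:
$81 + $40.50 = $121.50

$121.50


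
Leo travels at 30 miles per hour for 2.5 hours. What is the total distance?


Use the formula: distance = speed x time
Speed = 30 mph, Time = 2.5 hours
30 x 2.5 = 75 miles

75 miles


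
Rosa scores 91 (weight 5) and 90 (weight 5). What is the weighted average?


Weighted sum:
5 x 91 + 5 x 90 = 905
Total weight:
5 + 5 = 10
Weighted average:
905 / 10 = 90.5

90.5


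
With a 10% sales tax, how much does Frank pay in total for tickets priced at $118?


Calculate the tax:
10% of $118 = $11.80
Add tax to price:
$118 + $11.80 = $129.80

$129.80


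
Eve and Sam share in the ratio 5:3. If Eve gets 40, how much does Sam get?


Find the multiplier:
40 / 5 = 8
Apply to Sam's share:
3 x 8 = 24

24


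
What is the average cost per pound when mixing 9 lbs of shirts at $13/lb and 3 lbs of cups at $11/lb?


Cost of shirts:
9 x $13 = $117
Cost of cups:
3 x $11 = $33
Total cost: $117 + $33 = $150
Total weight: 12 lbs
Average: $150 / 12 = $12.50/lb

$12.50/lb


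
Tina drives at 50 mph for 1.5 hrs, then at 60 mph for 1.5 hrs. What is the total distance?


Leg 1 distance:
50 x 1.5 = 75 miles
Leg 2 distance:
60 x 1.5 = 90 miles
Total distance:
75 + 90 = 165 miles

165 miles


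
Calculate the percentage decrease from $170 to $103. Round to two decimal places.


Find the absolute change:
|103 - 170| = 67
Divide by original and multiply by 100:
67 / 170 x 100 = 39.4117...% ≈ 39.41%

39.41%


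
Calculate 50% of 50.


Convert percentage to decimal:
50% = 0.5
Multiply:
50 x 0.5 = 25

25


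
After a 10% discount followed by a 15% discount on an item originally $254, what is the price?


First discount:
10% of $254 = $25.40
Price after first discount:
$254 - $25.40 = $228.60
Second discount:
15% of $228.60 = $34.29
Final price:
$228.60 - $34.29 = $194.31

$194.31


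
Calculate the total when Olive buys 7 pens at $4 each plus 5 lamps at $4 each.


Cost of pens:
7 x $4 = $28
Cost of lamps:
5 x $4 = $20
Add both:
$28 + $20 = $48

$48


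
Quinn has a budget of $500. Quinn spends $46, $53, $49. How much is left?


Add up expenses:
$46 + $53 + $49 = $148
Subtract from budget:
$500 - $148 = $352

$352


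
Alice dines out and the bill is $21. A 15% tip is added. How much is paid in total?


Calculate the tip:
15% of $21 = $3.15
Add tip to meal cost:
$21 + $3.15 = $24.15

$24.15


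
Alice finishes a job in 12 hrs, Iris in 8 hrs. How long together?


Alice's rate: 1/12 of the job per hour
Iris's rate: 1/8 of the job per hour
Combined rate: 1/12 + 1/8 = 5/24 per hour
Time = 1 / (5/24) = 24/5 = 4.8 hours

4.8 hours


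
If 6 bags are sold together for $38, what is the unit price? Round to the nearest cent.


Total cost: $38
Number of items: 6
Unit price: $38 / 6 = $6.3333... ≈ $6.33

$6.33


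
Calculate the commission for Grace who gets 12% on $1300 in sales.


Convert rate to decimal:
12% = 0.12
Multiply by sales:
$1300 x 0.12 = $156

$156


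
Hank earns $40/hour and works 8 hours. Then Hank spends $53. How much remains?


Calculate earnings:
8 x $40 = $320
Subtract spending:
$320 - $53 = $267

$267


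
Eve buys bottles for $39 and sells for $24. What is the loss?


Selling price = $24
Cost price = $39
Loss = cost price - selling price:
Loss = $39 - $24 = $15

$15


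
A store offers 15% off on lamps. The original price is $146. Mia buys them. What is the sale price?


Calculate the discount amount:
15% of $146 = $21.90
Subtract from original:
$146 - $21.90 = $124.10

$124.10


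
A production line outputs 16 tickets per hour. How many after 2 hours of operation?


Production rate: 16 tickets per hour
Time: 2 hours
Total: 16 x 2 = 32 tickets

32 tickets


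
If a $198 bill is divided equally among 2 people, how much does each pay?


Total bill: $198
Number of people: 2
Each pays: $198 / 2 = $99

$99


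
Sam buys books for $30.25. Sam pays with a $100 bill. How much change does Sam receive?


Start with the amount paid:
$100
Subtract the price:
$100 - $30.25 = $69.75

$69.75


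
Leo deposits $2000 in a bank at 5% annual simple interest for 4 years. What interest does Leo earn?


Use the formula I = P x R x T / 100
P x R x T = 2000 x 5 x 4 = 40000
I = 40000 / 100 = $400

$400


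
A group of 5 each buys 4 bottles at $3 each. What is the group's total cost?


Cost per person:
4 x $3 = $12
Group total:
5 x $12 = $60

$60


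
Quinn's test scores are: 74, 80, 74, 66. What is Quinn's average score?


Add the scores:
74 + 80 + 74 + 66 = 294
Divide by the number of tests:
294 / 4 = 73.5

73.5


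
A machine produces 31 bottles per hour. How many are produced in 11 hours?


Production rate: 31 bottles per hour
Time: 11 hours
Total: 31 x 11 = 341 bottles

341 bottles


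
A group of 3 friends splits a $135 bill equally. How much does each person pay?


Total bill: $135
Number of people: 3
Each pays: $135 / 3 = $45

$45


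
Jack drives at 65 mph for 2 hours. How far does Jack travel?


Use the formula: distance = speed x time
Speed = 65 mph, Time = 2 hours
65 x 2 = 130 miles

130 miles


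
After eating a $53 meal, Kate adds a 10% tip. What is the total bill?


Calculate the tip:
10% of $53 = $5.30
Add tip to meal cost:
$53 + $5.30 = $58.30

$58.30


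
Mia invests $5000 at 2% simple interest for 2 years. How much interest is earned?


Use the formula I = P x R x T / 100
P x R x T = 5000 x 2 x 2 = 20000
I = 20000 / 100 = $200

$200


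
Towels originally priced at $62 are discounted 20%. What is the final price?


Calculate the discount amount:
20% of $62 = $12.40
Subtract from original:
$62 - $12.40 = $49.60

$49.60


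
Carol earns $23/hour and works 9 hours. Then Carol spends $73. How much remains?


Calculate earnings:
9 x $23 = $207
Subtract spending:
$207 - $73 = $134

$134


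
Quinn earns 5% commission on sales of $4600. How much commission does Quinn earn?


Convert rate to decimal:
5% = 0.05
Multiply by sales:
$4600 x 0.05 = $230

$230


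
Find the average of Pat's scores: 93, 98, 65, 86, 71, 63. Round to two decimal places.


Add the scores:
93 + 98 + 65 + 86 + 71 + 63 = 476
Divide by the number of tests:
476 / 6 = 79.3333... ≈ 79.33

79.33


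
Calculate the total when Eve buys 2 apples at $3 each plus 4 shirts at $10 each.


Cost of apples:
2 x $3 = $6
Cost of shirts:
4 x $10 = $40
Add both:
$6 + $40 = $46

$46


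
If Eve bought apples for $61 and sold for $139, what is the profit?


Selling price = $139
Cost price = $61
Profit = selling price - cost price:
Profit = $139 - $61 = $78

$78


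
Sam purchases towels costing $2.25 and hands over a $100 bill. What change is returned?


Start with the amount paid:
$100
Subtract the price:
$100 - $2.25 = $97.75

$97.75


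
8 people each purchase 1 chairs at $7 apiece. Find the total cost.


Cost per person:
1 x $7 = $7
Group total:
8 x $7 = $56

$56


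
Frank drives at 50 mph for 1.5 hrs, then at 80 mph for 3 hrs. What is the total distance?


Leg 1 distance:
50 x 1.5 = 75 miles
Leg 2 distance:
80 x 3 = 240 miles
Total distance:
75 + 240 = 315 miles

315 miles


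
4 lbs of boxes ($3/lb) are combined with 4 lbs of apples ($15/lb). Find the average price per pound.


Cost of boxes:
4 x $3 = $12
Cost of apples:
4 x $15 = $60
Total cost: $12 + $60 = $72
Total weight: 8 lbs
Average: $72 / 8 = $9/lb

$9/lb


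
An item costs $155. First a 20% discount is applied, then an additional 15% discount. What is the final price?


First discount:
20% of $155 = $31
Price after first discount:
$155 - $31 = $124
Second discount:
15% of $124 = $18.60
Final price:
$124 - $18.60 = $105.40

$105.40


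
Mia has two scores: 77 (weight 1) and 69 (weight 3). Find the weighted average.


Weighted sum:
1 x 77 + 3 x 69 = 284
Total weight:
1 + 3 = 4
Weighted average:
284 / 4 = 71

71


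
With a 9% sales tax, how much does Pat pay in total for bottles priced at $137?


Calculate the tax:
9% of $137 = $12.33
Add tax to price:
$137 + $12.33 = $149.33

$149.33


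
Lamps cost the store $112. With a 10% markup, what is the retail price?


Calculate the markup amount:
10% of $112 = $11.20
Add to cost:
$112 + $11.20 = $123.20

$123.20


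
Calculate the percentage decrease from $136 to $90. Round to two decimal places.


Find the absolute change:
|90 - 136| = 46
Divide by original and multiply by 100:
46 / 136 x 100 = 33.8235...% ≈ 33.82%

33.82%


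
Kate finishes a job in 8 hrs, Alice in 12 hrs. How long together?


Kate's rate: 1/8 of the job per hour
Alice's rate: 1/12 of the job per hour
Combined rate: 1/8 + 1/12 = 5/24 per hour
Time = 1 / (5/24) = 24/5 = 4.8 hours

4.8 hours


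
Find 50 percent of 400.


Convert percentage to decimal:
50% = 0.5
Multiply:
400 x 0.5 = 200

200


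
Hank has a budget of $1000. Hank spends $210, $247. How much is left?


Add up expenses:
$210 + $247 = $457
Subtract from budget:
$1000 - $457 = $543

$543


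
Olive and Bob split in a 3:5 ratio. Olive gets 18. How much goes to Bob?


Find the multiplier:
18 / 3 = 6
Apply to Bob's share:
5 x 6 = 30

30


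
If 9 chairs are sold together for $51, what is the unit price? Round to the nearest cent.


Total cost: $51
Number of items: 9
Unit price: $51 / 9 = $5.6666... ≈ $5.67

$5.67


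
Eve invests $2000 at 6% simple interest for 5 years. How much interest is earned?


Use the formula I = P x R x T / 100
P x R x T = 2000 x 6 x 5 = 60000
I = 60000 / 100 = $600

$600


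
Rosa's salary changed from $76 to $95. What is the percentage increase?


Find the absolute change:
|95 - 76| = 19
Divide by original and multiply by 100:
19 / 76 x 100 = 25%

25%


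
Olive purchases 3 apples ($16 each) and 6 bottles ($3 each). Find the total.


Cost of apples:
3 x $16 = $48
Cost of bottles:
6 x $3 = $18
Add both:
$48 + $18 = $66

$66


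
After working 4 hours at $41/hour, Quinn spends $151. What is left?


Calculate earnings:
4 x $41 = $164
Subtract spending:
$164 - $151 = $13

$13


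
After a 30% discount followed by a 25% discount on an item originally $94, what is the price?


First discount:
30% of $94 = $28.20
Price after first discount:
$94 - $28.20 = $65.80
Second discount:
25% of $65.80 = $16.45
Final price:
$65.80 - $16.45 = $49.35

$49.35


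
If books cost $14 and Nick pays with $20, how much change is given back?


Start with the amount paid:
$20
Subtract the price:
$20 - $14 = $6

$6


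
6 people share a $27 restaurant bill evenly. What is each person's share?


Total bill: $27
Number of people: 6
Each pays: $27 / 6 = $4.50

$4.50


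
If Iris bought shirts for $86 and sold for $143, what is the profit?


Selling price = $143
Cost price = $86
Profit = selling price - cost price:
Profit = $143 - $86 = $57

$57


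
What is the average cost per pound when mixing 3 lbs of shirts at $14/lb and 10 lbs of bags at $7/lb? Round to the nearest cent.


Cost of shirts:
3 x $14 = $42
Cost of bags:
10 x $7 = $70
Total cost: $42 + $70 = $112
Total weight: 13 lbs
Average: $112 / 13 = $8.6153... ≈ $8.62/lb

$8.62/lb


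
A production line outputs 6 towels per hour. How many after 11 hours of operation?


Production rate: 6 towels per hour
Time: 11 hours
Total: 6 x 11 = 66 towels

66 towels


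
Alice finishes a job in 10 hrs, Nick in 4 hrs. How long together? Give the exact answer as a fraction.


Alice's rate: 1/10 of the job per hour
Nick's rate: 1/4 of the job per hour
Combined rate: 1/10 + 1/4 = 7/20 per hour
Time = 1 / (7/20) = 20/7 hours (≈ 2.86 hours)

20/7 hours


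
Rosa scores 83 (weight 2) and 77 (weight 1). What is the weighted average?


Weighted sum:
2 x 83 + 1 x 77 = 243
Total weight:
2 + 1 = 3
Weighted average:
243 / 3 = 81

81


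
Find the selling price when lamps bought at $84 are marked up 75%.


Calculate the markup amount:
75% of $84 = $63
Add to cost:
$84 + $63 = $147

$147


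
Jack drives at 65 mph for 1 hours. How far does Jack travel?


Use the formula: distance = speed x time
Speed = 65 mph, Time = 1 hours
65 x 1 = 65 miles

65 miles


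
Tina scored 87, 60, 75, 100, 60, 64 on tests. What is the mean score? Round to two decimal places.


Add the scores:
87 + 60 + 75 + 100 + 60 + 64 = 446
Divide by the number of tests:
446 / 6 = 74.3333... ≈ 74.33

74.33


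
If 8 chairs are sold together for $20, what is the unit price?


Total cost: $20
Number of items: 8
Unit price: $20 / 8 = $2.50

$2.50


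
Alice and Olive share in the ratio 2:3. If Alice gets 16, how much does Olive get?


Find the multiplier:
16 / 2 = 8
Apply to Olive's share:
3 x 8 = 24

24


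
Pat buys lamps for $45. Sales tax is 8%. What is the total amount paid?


Calculate the tax:
8% of $45 = $3.60
Add tax to price:
$45 + $3.60 = $48.60

$48.60


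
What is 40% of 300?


Convert percentage to decimal:
40% = 0.4
Multiply:
300 x 0.4 = 120

120


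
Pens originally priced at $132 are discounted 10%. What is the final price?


Calculate the discount amount:
10% of $132 = $13.20
Subtract from original:
$132 - $13.20 = $118.80

$118.80


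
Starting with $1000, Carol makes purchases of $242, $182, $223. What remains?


Add up expenses:
$242 + $182 + $223 = $647
Subtract from budget:
$1000 - $647 = $353

$353


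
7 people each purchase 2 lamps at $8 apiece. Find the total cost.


Cost per person:
2 x $8 = $16
Group total:
7 x $16 = $112

$112


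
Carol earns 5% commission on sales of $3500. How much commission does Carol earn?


Convert rate to decimal:
5% = 0.05
Multiply by sales:
$3500 x 0.05 = $175

$175


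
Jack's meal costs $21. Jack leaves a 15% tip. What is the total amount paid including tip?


Calculate the tip:
15% of $21 = $3.15
Add tip to meal cost:
$21 + $3.15 = $24.15

$24.15


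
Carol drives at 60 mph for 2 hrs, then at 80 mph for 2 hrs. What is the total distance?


Leg 1 distance:
60 x 2 = 120 miles
Leg 2 distance:
80 x 2 = 160 miles
Total distance:
120 + 160 = 280 miles

280 miles


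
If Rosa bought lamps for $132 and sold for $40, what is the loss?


Selling price = $40
Cost price = $132
Loss = cost price - selling price:
Loss = $132 - $40 = $92

$92


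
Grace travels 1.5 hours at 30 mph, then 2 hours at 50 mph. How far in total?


Leg 1 distance:
30 x 1.5 = 45 miles
Leg 2 distance:
50 x 2 = 100 miles
Total distance:
45 + 100 = 145 miles

145 miles


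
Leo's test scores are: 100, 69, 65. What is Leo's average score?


Add the scores:
100 + 69 + 65 = 234
Divide by the number of tests:
234 / 3 = 78

78


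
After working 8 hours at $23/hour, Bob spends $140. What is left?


Calculate earnings:
8 x $23 = $184
Subtract spending:
$184 - $140 = $44

$44


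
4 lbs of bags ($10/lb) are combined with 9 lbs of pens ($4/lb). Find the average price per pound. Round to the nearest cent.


Cost of bags:
4 x $10 = $40
Cost of pens:
9 x $4 = $36
Total cost: $40 + $36 = $76
Total weight: 13 lbs
Average: $76 / 13 = $5.8461... ≈ $5.85/lb

$5.85/lb


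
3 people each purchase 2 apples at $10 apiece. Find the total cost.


Cost per person:
2 x $10 = $20
Group total:
3 x $20 = $60

$60


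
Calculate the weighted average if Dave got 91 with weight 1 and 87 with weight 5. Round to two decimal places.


Weighted sum:
1 x 91 + 5 x 87 = 526
Total weight:
1 + 5 = 6
Weighted average:
526 / 6 = 87.6666... ≈ 87.67

87.67


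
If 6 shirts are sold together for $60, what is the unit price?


Total cost: $60
Number of items: 6
Unit price: $60 / 6 = $10

$10


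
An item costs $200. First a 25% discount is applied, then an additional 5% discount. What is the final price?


First discount:
25% of $200 = $50
Price after first discount:
$200 - $50 = $150
Second discount:
5% of $150 = $7.50
Final price:
$150 - $7.50 = $142.50

$142.50


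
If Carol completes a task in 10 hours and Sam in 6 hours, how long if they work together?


Carol's rate: 1/10 of the job per hour
Sam's rate: 1/6 of the job per hour
Combined rate: 1/10 + 1/6 = 4/15 per hour
Time = 1 / (4/15) = 15/4 = 3.75 hours

3.75 hours


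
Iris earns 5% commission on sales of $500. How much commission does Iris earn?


Convert rate to decimal:
5% = 0.05
Multiply by sales:
$500 x 0.05 = $25

$25


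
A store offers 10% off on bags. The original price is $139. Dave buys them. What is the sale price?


Calculate the discount amount:
10% of $139 = $13.90
Subtract from original:
$139 - $13.90 = $125.10

$125.10


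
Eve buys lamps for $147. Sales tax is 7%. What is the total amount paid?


Calculate the tax:
7% of $147 = $10.29
Add tax to price:
$147 + $10.29 = $157.29

$157.29


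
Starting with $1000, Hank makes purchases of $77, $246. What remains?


Add up expenses:
$77 + $246 = $323
Subtract from budget:
$1000 - $323 = $677

$677


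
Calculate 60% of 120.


Convert percentage to decimal:
60% = 0.6
Multiply:
120 x 0.6 = 72

72


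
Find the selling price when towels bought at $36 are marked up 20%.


Calculate the markup amount:
20% of $36 = $7.20
Add to cost:
$36 + $7.20 = $43.20

$43.20


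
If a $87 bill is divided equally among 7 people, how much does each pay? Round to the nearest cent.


Total bill: $87
Number of people: 7
Each pays: $87 / 7 = $12.4285... ≈ $12.43

$12.43


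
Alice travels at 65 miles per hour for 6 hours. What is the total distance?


Use the formula: distance = speed x time
Speed = 65 mph, Time = 6 hours
65 x 6 = 390 miles

390 miles


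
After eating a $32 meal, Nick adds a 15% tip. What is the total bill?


Calculate the tip:
15% of $32 = $4.80
Add tip to meal cost:
$32 + $4.80 = $36.80

$36.80


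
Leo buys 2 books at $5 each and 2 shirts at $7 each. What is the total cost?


Cost of books:
2 x $5 = $10
Cost of shirts:
2 x $7 = $14
Add both:
$10 + $14 = $24

$24


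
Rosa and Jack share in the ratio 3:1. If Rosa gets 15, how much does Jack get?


Find the multiplier:
15 / 3 = 5
Apply to Jack's share:
1 x 5 = 5

5


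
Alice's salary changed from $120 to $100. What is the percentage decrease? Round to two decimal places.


Find the absolute change:
|100 - 120| = 20
Divide by original and multiply by 100:
20 / 120 x 100 = 16.6666...% ≈ 16.67%

16.67%


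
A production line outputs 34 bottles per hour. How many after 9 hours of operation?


Production rate: 34 bottles per hour
Time: 9 hours
Total: 34 x 9 = 306 bottles

306 bottles


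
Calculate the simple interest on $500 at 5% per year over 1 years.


Use the formula I = P x R x T / 100
P x R x T = 500 x 5 x 1 = 2500
I = 2500 / 100 = $25

$25


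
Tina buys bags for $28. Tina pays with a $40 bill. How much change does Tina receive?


Start with the amount paid:
$40
Subtract the price:
$40 - $28 = $12

$12


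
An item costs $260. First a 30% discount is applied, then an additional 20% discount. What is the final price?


First discount:
30% of $260 = $78
Price after first discount:
$260 - $78 = $182
Second discount:
20% of $182 = $36.40
Final price:
$182 - $36.40 = $145.60

$145.60


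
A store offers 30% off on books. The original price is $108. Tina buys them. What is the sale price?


Calculate the discount amount:
30% of $108 = $32.40
Subtract from original:
$108 - $32.40 = $75.60

$75.60


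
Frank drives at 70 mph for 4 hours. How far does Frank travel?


Use the formula: distance = speed x time
Speed = 70 mph, Time = 4 hours
70 x 4 = 280 miles

280 miles


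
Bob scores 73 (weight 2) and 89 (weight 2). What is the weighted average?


Weighted sum:
2 x 73 + 2 x 89 = 324
Total weight:
2 + 2 = 4
Weighted average:
324 / 4 = 81

81


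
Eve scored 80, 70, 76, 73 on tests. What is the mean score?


Add the scores:
80 + 70 + 76 + 73 = 299
Divide by the number of tests:
299 / 4 = 74.75

74.75


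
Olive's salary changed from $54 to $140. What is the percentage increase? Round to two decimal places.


Find the absolute change:
|140 - 54| = 86
Divide by original and multiply by 100:
86 / 54 x 100 = 159.2592...% ≈ 159.26%

159.26%


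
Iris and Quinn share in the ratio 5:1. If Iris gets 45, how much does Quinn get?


Find the multiplier:
45 / 5 = 9
Apply to Quinn's share:
1 x 9 = 9

9


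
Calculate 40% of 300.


Convert percentage to decimal:
40% = 0.4
Multiply:
300 x 0.4 = 120

120


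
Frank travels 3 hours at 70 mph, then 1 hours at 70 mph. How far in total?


Leg 1 distance:
70 x 3 = 210 miles
Leg 2 distance:
70 x 1 = 70 miles
Total distance:
210 + 70 = 280 miles

280 miles


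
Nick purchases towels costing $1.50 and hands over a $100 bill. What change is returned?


Start with the amount paid:
$100
Subtract the price:
$100 - $1.50 = $98.50

$98.50


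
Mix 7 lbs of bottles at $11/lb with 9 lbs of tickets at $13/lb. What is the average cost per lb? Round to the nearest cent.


Cost of bottles:
7 x $11 = $77
Cost of tickets:
9 x $13 = $117
Total cost: $77 + $117 = $194
Total weight: 16 lbs
Average: $194 / 16 = $12.125 ≈ $12.13/lb

$12.13/lb


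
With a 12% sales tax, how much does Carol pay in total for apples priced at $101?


Calculate the tax:
12% of $101 = $12.12
Add tax to price:
$101 + $12.12 = $113.12

$113.12


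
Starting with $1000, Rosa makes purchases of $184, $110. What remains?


Add up expenses:
$184 + $110 = $294
Subtract from budget:
$1000 - $294 = $706

$706


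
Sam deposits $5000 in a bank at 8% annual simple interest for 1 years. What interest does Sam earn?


Use the formula I = P x R x T / 100
P x R x T = 5000 x 8 x 1 = 40000
I = 40000 / 100 = $400

$400


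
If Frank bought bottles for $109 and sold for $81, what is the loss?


Selling price = $81
Cost price = $109
Loss = cost price - selling price:
Loss = $109 - $81 = $28

$28


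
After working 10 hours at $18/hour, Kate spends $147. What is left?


Calculate earnings:
10 x $18 = $180
Subtract spending:
$180 - $147 = $33

$33


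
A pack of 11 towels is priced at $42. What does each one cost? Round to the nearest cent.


Total cost: $42
Number of items: 11
Unit price: $42 / 11 = $3.8181... ≈ $3.82

$3.82


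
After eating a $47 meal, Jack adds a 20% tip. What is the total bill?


Calculate the tip:
20% of $47 = $9.40
Add tip to meal cost:
$47 + $9.40 = $56.40

$56.40


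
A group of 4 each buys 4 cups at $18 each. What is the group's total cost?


Cost per person:
4 x $18 = $72
Group total:
4 x $72 = $288

$288


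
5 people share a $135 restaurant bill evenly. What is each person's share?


Total bill: $135
Number of people: 5
Each pays: $135 / 5 = $27

$27


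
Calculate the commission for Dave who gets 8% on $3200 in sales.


Convert rate to decimal:
8% = 0.08
Multiply by sales:
$3200 x 0.08 = $256

$256


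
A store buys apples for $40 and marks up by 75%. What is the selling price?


Calculate the markup amount:
75% of $40 = $30
Add to cost:
$40 + $30 = $70

$70


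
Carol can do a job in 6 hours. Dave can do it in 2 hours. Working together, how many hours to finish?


Carol's rate: 1/6 of the job per hour
Dave's rate: 1/2 of the job per hour
Combined rate: 1/6 + 1/2 = 2/3 per hour
Time = 1 / (2/3) = 3/2 = 1.5 hours

1.5 hours


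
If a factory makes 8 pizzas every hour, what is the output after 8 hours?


Production rate: 8 pizzas per hour
Time: 8 hours
Total: 8 x 8 = 64 pizzas

64 pizzas


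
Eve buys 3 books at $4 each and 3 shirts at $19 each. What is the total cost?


Cost of books:
3 x $4 = $12
Cost of shirts:
3 x $19 = $57
Add both:
$12 + $57 = $69

$69


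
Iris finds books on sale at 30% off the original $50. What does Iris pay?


Calculate the discount amount:
30% of $50 = $15
Subtract from original:
$50 - $15 = $35

$35


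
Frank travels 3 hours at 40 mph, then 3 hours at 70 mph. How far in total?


Leg 1 distance:
40 x 3 = 120 miles
Leg 2 distance:
70 x 3 = 210 miles
Total distance:
120 + 210 = 330 miles

330 miles


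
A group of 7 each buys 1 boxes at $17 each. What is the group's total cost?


Cost per person:
1 x $17 = $17
Group total:
7 x $17 = $119

$119


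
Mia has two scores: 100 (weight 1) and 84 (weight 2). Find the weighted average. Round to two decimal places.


Weighted sum:
1 x 100 + 2 x 84 = 268
Total weight:
1 + 2 = 3
Weighted average:
268 / 3 = 89.3333... ≈ 89.33

89.33


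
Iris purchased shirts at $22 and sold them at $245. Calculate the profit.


Selling price = $245
Cost price = $22
Profit = selling price - cost price:
Profit = $245 - $22 = $223

$223


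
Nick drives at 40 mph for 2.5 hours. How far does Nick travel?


Use the formula: distance = speed x time
Speed = 40 mph, Time = 2.5 hours
40 x 2.5 = 100 miles

100 miles


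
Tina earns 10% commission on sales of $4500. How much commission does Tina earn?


Convert rate to decimal:
10% = 0.1
Multiply by sales:
$4500 x 0.1 = $450

$450


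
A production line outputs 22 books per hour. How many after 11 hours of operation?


Production rate: 22 books per hour
Time: 11 hours
Total: 22 x 11 = 242 books

242 books


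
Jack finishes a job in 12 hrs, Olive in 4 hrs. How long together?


Jack's rate: 1/12 of the job per hour
Olive's rate: 1/4 of the job per hour
Combined rate: 1/12 + 1/4 = 1/3 per hour
Time = 1 / (1/3) = 3 hours

3 hours


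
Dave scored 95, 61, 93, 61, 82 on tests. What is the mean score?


Add the scores:
95 + 61 + 93 + 61 + 82 = 392
Divide by the number of tests:
392 / 5 = 78.4

78.4


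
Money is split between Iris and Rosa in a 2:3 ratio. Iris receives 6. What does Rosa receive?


Find the multiplier:
6 / 2 = 3
Apply to Rosa's share:
3 x 3 = 9

9


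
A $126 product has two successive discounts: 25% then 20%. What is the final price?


First discount:
25% of $126 = $31.50
Price after first discount:
$126 - $31.50 = $94.50
Second discount:
20% of $94.50 = $18.90
Final price:
$94.50 - $18.90 = $75.60

$75.60


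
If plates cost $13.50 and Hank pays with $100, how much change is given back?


Start with the amount paid:
$100
Subtract the price:
$100 - $13.50 = $86.50

$86.50


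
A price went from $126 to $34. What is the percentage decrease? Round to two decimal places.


Find the absolute change:
|34 - 126| = 92
Divide by original and multiply by 100:
92 / 126 x 100 = 73.0158...% ≈ 73.02%

73.02%


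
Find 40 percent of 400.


Convert percentage to decimal:
40% = 0.4
Multiply:
400 x 0.4 = 160

160


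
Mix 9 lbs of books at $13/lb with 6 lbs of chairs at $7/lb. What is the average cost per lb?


Cost of books:
9 x $13 = $117
Cost of chairs:
6 x $7 = $42
Total cost: $117 + $42 = $159
Total weight: 15 lbs
Average: $159 / 15 = $10.60/lb

$10.60/lb


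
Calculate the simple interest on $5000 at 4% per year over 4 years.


Use the formula I = P x R x T / 100
P x R x T = 5000 x 4 x 4 = 80000
I = 80000 / 100 = $800

$800


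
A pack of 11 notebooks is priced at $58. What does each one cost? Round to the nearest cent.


Total cost: $58
Number of items: 11
Unit price: $58 / 11 = $5.2727... ≈ $5.27

$5.27


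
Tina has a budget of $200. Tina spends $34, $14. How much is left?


Add up expenses:
$34 + $14 = $48
Subtract from budget:
$200 - $48 = $152

$152


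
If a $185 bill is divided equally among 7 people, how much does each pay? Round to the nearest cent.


Total bill: $185
Number of people: 7
Each pays: $185 / 7 = $26.4285... ≈ $26.43

$26.43


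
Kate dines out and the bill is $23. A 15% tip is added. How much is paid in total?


Calculate the tip:
15% of $23 = $3.45
Add tip to meal cost:
$23 + $3.45 = $26.45

$26.45


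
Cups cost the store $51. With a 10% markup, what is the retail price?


Calculate the markup amount:
10% of $51 = $5.10
Add to cost:
$51 + $5.10 = $56.10

$56.10


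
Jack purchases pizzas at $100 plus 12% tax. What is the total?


Calculate the tax:
12% of $100 = $12
Add tax to price:
$100 + $12 = $112

$112


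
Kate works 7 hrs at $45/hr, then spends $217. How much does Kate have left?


Calculate earnings:
7 x $45 = $315
Subtract spending:
$315 - $217 = $98

$98


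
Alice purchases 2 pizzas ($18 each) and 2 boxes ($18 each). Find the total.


Cost of pizzas:
2 x $18 = $36
Cost of boxes:
2 x $18 = $36
Add both:
$36 + $36 = $72

$72


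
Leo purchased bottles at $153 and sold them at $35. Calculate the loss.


Selling price = $35
Cost price = $153
Loss = cost price - selling price:
Loss = $153 - $35 = $118

$118


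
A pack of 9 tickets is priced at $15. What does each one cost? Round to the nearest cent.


Total cost: $15
Number of items: 9
Unit price: $15 / 9 = $1.6666... ≈ $1.67

$1.67


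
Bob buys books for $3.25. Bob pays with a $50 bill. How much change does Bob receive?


Start with the amount paid:
$50
Subtract the price:
$50 - $3.25 = $46.75

$46.75


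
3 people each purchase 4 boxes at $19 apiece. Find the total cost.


Cost per person:
4 x $19 = $76
Group total:
3 x $76 = $228

$228


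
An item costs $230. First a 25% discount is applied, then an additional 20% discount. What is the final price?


First discount:
25% of $230 = $57.50
Price after first discount:
$230 - $57.50 = $172.50
Second discount:
20% of $172.50 = $34.50
Final price:
$172.50 - $34.50 = $138

$138


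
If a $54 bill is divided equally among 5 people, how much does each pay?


Total bill: $54
Number of people: 5
Each pays: $54 / 5 = $10.80

$10.80


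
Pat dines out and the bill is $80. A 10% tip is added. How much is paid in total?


Calculate the tip:
10% of $80 = $8
Add tip to meal cost:
$80 + $8 = $88

$88


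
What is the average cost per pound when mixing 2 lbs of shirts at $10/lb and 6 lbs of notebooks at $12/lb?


Cost of shirts:
2 x $10 = $20
Cost of notebooks:
6 x $12 = $72
Total cost: $20 + $72 = $92
Total weight: 8 lbs
Average: $92 / 8 = $11.50/lb

$11.50/lb


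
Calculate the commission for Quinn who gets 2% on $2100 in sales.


Convert rate to decimal:
2% = 0.02
Multiply by sales:
$2100 x 0.02 = $42

$42


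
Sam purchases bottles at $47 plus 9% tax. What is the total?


Calculate the tax:
9% of $47 = $4.23
Add tax to price:
$47 + $4.23 = $51.23

$51.23


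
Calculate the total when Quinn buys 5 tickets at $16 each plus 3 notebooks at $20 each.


Cost of tickets:
5 x $16 = $80
Cost of notebooks:
3 x $20 = $60
Add both:
$80 + $60 = $140

$140


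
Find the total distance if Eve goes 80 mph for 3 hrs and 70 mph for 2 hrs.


Leg 1 distance:
80 x 3 = 240 miles
Leg 2 distance:
70 x 2 = 140 miles
Total distance:
240 + 140 = 380 miles

380 miles


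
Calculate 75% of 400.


Convert percentage to decimal:
75% = 0.75
Multiply:
400 x 0.75 = 300

300


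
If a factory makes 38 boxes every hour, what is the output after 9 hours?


Production rate: 38 boxes per hour
Time: 9 hours
Total: 38 x 9 = 342 boxes

342 boxes


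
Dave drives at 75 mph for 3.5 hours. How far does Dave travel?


Use the formula: distance = speed x time
Speed = 75 mph, Time = 3.5 hours
75 x 3.5 = 262.5 miles

262.5 miles


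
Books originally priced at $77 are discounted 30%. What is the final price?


Calculate the discount amount:
30% of $77 = $23.10
Subtract from original:
$77 - $23.10 = $53.90

$53.90


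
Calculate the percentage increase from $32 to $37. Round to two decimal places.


Find the absolute change:
|37 - 32| = 5
Divide by original and multiply by 100:
5 / 32 x 100 = 15.625% ≈ 15.63%

15.63%


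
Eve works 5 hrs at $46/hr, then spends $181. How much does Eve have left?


Calculate earnings:
5 x $46 = $230
Subtract spending:
$230 - $181 = $49

$49


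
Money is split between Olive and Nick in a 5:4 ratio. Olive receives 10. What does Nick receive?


Find the multiplier:
10 / 5 = 2
Apply to Nick's share:
4 x 2 = 8

8


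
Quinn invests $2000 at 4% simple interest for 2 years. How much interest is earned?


Use the formula I = P x R x T / 100
P x R x T = 2000 x 4 x 2 = 16000
I = 16000 / 100 = $160

$160


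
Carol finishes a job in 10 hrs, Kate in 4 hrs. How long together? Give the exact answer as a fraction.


Carol's rate: 1/10 of the job per hour
Kate's rate: 1/4 of the job per hour
Combined rate: 1/10 + 1/4 = 7/20 per hour
Time = 1 / (7/20) = 20/7 hours (≈ 2.86 hours)

20/7 hours


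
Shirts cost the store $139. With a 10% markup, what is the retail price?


Calculate the markup amount:
10% of $139 = $13.90
Add to cost:
$139 + $13.90 = $152.90

$152.90


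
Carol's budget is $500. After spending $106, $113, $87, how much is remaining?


Add up expenses:
$106 + $113 + $87 = $306
Subtract from budget:
$500 - $306 = $194

$194


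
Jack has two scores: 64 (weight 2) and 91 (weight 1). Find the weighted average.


Weighted sum:
2 x 64 + 1 x 91 = 219
Total weight:
2 + 1 = 3
Weighted average:
219 / 3 = 73

73


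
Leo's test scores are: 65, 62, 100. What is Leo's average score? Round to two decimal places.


Add the scores:
65 + 62 + 100 = 227
Divide by the number of tests:
227 / 3 = 75.6666... ≈ 75.67

75.67


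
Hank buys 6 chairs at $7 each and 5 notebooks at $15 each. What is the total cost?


Cost of chairs:
6 x $7 = $42
Cost of notebooks:
5 x $15 = $75
Add both:
$42 + $75 = $117

$117


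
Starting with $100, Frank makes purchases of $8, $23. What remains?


Add up expenses:
$8 + $23 = $31
Subtract from budget:
$100 - $31 = $69

$69


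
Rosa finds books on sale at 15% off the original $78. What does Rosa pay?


Calculate the discount amount:
15% of $78 = $11.70
Subtract from original:
$78 - $11.70 = $66.30

$66.30


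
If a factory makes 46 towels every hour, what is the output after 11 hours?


Production rate: 46 towels per hour
Time: 11 hours
Total: 46 x 11 = 506 towels

506 towels


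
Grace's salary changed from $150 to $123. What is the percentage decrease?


Find the absolute change:
|123 - 150| = 27
Divide by original and multiply by 100:
27 / 150 x 100 = 18%

18%


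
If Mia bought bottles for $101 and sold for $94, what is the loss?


Selling price = $94
Cost price = $101
Loss = cost price - selling price:
Loss = $101 - $94 = $7

$7


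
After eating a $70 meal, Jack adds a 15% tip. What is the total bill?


Calculate the tip:
15% of $70 = $10.50
Add tip to meal cost:
$70 + $10.50 = $80.50

$80.50


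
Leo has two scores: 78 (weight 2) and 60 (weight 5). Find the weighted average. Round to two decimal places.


Weighted sum:
2 x 78 + 5 x 60 = 456
Total weight:
2 + 5 = 7
Weighted average:
456 / 7 = 65.1428... ≈ 65.14

65.14


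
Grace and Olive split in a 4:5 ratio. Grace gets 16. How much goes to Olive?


Find the multiplier:
16 / 4 = 4
Apply to Olive's share:
5 x 4 = 20

20


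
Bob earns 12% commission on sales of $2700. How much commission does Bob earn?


Convert rate to decimal:
12% = 0.12
Multiply by sales:
$2700 x 0.12 = $324

$324


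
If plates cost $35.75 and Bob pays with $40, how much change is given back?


Start with the amount paid:
$40
Subtract the price:
$40 - $35.75 = $4.25

$4.25


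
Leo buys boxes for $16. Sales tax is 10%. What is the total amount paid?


Calculate the tax:
10% of $16 = $1.60
Add tax to price:
$16 + $1.60 = $17.60

$17.60


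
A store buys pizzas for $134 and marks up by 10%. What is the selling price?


Calculate the markup amount:
10% of $134 = $13.40
Add to cost:
$134 + $13.40 = $147.40

$147.40


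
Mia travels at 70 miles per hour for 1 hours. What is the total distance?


Use the formula: distance = speed x time
Speed = 70 mph, Time = 1 hours
70 x 1 = 70 miles

70 miles


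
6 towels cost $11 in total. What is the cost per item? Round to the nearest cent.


Total cost: $11
Number of items: 6
Unit price: $11 / 6 = $1.8333... ≈ $1.83

$1.83


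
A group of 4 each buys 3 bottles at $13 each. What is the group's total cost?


Cost per person:
3 x $13 = $39
Group total:
4 x $39 = $156

$156
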